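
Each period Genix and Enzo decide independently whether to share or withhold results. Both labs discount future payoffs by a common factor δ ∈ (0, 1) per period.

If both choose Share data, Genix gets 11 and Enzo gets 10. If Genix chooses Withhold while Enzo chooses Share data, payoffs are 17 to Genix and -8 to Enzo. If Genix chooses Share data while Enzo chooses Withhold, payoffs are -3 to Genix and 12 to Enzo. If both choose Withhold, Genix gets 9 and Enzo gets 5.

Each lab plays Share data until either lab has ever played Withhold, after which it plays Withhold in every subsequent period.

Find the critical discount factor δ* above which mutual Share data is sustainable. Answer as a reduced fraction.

For Genix: deviation gain 17−11 = 6, per-period punishment loss 11−9 = 2. IC gives δ ≥ 6/8 = 3/4.
For Enzo: gain 2, loss 5 per period, so δ ≥ 2/7.
The tighter constraint is Genix's, so cooperation needs δ ≥ 3/4.

3/4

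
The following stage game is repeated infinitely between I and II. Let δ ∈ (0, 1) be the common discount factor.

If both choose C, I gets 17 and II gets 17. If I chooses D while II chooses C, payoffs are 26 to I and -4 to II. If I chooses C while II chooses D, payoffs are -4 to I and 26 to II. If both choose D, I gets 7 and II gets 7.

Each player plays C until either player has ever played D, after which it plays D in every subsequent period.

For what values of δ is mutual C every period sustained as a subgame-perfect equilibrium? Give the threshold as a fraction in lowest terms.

17/(1−δ) ≥ 26 + 7δ/(1−δ)
17 ≥ 26 − 19δ
δ ≥ 9/19.

9/19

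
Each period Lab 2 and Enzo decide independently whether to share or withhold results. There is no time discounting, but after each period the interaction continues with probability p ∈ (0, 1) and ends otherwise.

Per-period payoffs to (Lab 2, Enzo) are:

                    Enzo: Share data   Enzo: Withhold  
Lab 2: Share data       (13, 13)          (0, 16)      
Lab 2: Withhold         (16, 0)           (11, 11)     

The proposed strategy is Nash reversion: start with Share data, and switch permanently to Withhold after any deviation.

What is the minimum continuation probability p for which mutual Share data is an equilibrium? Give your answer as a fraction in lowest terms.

3/5

With no time discounting, the continuation probability p plays the role of the discount factor.
Grim-trigger IC: 13/(1−p) ≥ 16 + 11p/(1−p) ⇒ p ≥ (16−13)/(16−11) = 3/5.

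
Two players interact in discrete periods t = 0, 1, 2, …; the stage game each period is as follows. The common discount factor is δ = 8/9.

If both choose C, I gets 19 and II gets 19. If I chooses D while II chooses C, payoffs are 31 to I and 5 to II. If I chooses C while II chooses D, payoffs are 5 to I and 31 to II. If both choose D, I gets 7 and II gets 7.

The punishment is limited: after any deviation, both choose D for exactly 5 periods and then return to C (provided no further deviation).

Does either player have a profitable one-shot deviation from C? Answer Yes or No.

Comparing payoff streams over the 6 periods until play realigns: cooperate → 19(1+δ+…+δ^5); deviate → 31 + 7(δ+…+δ^5).
Cooperation is sustained iff (19−7)(δ+…+δ^5) ≥ 31−19.
δ+…+δ^5 = 8/9·(1−(8/9)^5)/(1−8/9) = 3.5606, and (31−19)/(19−7) = 1.0000.
3.5606 ≥ 1.0000, so cooperation is sustainable.

No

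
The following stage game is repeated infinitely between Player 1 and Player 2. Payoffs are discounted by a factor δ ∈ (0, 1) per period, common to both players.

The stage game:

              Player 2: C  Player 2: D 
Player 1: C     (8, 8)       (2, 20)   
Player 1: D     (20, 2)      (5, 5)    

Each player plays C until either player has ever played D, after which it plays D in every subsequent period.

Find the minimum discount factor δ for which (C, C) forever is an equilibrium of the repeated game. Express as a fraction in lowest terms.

8/(1−δ) ≥ 20 + 5δ/(1−δ)
8 ≥ 20 − 15δ
δ ≥ 12/15 = 4/5.

4/5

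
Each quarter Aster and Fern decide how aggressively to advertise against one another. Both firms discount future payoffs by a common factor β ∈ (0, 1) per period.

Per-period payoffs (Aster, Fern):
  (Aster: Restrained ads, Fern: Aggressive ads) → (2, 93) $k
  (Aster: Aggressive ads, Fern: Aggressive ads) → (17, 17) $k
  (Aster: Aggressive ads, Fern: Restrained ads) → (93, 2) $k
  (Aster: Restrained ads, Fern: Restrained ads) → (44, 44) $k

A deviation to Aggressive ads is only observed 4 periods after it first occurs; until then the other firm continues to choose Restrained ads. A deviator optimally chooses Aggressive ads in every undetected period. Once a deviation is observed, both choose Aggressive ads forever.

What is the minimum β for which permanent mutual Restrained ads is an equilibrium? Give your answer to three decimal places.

Deviating for the 4 undetected periods gains 93−44 = 49 per period over cooperation, then loses 44−17 = 27 per period forever once punishment starts.
Gain: 49(1 + β + … + β^3); loss: 27·β^4/(1−β).
No profitable deviation ⇔ 49(1−β^4) ≤ 27·β^4, i.e. β^4 ≥ 49/(49+27) = 49/76.
Hence β ≥ (49/76)^(1/4) ≈ 0.896.

0.896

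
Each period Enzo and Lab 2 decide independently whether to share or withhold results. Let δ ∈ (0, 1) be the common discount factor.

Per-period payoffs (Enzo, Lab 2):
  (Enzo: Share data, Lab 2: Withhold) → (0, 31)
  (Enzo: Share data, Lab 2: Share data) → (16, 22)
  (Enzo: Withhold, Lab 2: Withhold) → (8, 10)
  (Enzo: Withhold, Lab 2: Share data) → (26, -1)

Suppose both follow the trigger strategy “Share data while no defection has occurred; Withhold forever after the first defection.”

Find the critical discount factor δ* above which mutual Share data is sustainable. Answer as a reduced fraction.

5/9

Enzo's threshold: (26−16)/(26−8) = 5/9.
Lab 2's threshold: (31−22)/(31−10) = 3/7.
5/9 > 3/7, so Enzo binds and δ* = 5/9.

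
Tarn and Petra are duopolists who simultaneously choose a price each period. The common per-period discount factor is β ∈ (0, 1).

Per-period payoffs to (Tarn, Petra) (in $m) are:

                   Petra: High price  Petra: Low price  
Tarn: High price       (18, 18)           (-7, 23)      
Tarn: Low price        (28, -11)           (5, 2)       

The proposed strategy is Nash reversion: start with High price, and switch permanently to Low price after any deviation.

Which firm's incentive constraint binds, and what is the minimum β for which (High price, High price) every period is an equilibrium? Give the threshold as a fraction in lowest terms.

Tarn; β ≥ 10/23

For Tarn: deviation gain 28−18 = 10, per-period punishment loss 18−5 = 13. IC gives β ≥ 10/23.
For Petra: gain 5, loss 16 per period, so β ≥ 5/21.
The tighter constraint is Tarn's, so cooperation needs β ≥ 10/23.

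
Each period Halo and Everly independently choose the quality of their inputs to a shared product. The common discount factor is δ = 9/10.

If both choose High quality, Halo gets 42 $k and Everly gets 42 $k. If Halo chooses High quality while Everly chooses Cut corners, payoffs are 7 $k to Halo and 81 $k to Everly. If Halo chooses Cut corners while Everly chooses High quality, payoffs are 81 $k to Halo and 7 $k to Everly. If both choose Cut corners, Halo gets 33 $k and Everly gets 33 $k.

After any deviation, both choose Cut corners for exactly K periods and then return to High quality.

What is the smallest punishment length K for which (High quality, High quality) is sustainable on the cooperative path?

7

Need Σ_{k=1}^{K} δ^k ≥ (81−42)/(42−33) = 4.3333 at δ = 9/10.
At K = 6 the sum is 4.2170 < 4.3333; at K = 7 it is 4.6953 ≥ 4.3333.
So the minimum punishment length is K = 7.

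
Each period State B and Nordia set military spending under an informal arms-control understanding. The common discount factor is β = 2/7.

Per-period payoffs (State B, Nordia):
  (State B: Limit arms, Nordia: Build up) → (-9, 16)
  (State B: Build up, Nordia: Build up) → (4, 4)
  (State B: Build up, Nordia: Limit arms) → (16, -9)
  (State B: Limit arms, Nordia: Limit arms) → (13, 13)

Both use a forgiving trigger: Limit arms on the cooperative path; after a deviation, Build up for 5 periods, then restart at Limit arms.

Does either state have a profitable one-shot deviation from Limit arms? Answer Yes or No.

IC: β+…+β^5 ≥ (16−13)/(13−4) = 1/3.
At β = 2/7: partial sum = 0.3992 ≥ 0.3333. Cooperation sustainable.

No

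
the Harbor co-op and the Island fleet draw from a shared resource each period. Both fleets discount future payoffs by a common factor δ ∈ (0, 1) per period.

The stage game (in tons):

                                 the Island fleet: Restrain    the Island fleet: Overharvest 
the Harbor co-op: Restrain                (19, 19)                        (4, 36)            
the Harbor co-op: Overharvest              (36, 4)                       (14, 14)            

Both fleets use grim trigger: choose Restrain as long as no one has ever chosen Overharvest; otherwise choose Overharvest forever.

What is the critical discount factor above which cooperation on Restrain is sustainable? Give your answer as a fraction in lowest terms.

17/22

Under grim trigger the critical discount factor is (T−C)/(T−P) with T = 36, C = 19, P = 14.
δ* = (36−19)/(36−14) = 17/22.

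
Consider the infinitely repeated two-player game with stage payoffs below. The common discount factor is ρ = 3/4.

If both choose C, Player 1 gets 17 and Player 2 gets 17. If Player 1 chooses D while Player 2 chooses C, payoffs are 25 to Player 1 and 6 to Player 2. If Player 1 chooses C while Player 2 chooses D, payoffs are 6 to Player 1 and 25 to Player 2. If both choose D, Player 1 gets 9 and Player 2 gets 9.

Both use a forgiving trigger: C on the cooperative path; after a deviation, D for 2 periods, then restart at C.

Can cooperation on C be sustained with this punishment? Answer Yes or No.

A one-shot deviation gives 25 now, then 9 for 2 periods, then back to 17.
Gain from deviating: (25−17) today; loss: (17−9) in each of the next 2 periods.
No-deviation condition: (17−9)(ρ+…+ρ^2) ≥ 25−17, i.e. ρ+…+ρ^2 ≥ 1.
At ρ = 3/4: ρ+…+ρ^2 = 1.3125 ≥ 1.0000.
So cooperation is sustainable.

Yes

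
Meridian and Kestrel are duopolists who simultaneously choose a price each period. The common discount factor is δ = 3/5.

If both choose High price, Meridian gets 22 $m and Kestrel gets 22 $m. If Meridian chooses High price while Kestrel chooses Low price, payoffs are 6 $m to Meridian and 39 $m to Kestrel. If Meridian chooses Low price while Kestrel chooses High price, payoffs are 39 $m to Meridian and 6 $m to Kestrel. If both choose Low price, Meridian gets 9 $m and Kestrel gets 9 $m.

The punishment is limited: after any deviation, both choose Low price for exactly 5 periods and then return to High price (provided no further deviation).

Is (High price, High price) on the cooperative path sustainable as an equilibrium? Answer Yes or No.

IC: δ+…+δ^5 ≥ (39−22)/(22−9) = 17/13.
At δ = 3/5: partial sum = 1.3834 ≥ 1.3077. Cooperation sustainable.

Yes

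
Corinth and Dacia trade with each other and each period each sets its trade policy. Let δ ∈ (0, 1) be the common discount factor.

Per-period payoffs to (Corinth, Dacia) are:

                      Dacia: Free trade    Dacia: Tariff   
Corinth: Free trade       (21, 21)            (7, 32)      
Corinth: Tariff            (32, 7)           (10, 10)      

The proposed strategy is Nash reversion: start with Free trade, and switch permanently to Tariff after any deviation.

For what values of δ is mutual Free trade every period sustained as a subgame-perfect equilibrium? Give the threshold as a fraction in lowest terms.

1/2

Cooperation forever yields 21 each period: 21/(1−δ).
Deviating yields 32 once, then 10 forever: 32 + 10δ/(1−δ).
No profitable deviation requires 21/(1−δ) ≥ 32 + 10δ/(1−δ).
Multiplying by (1−δ): 21 ≥ 32(1−δ) + 10δ = 32 − 22δ.
So 22δ ≥ 11, i.e. δ ≥ 11/22 = 1/2.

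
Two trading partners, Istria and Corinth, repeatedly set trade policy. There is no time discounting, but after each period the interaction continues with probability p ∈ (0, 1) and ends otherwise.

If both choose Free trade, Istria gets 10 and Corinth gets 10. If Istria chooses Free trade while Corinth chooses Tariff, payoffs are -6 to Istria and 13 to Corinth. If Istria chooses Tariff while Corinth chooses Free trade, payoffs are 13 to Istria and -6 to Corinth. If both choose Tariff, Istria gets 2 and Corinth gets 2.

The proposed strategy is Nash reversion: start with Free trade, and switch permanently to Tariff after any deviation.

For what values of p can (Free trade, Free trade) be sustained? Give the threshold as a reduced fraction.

3/11

Expected cooperation value is 10 + p·10 + p²·10 + … = 10/(1−p); deviation gives 13 + p·2/(1−p).
10 ≥ 13(1−p) + 2p ⇒ 11p ≥ 3 ⇒ p ≥ 3/11.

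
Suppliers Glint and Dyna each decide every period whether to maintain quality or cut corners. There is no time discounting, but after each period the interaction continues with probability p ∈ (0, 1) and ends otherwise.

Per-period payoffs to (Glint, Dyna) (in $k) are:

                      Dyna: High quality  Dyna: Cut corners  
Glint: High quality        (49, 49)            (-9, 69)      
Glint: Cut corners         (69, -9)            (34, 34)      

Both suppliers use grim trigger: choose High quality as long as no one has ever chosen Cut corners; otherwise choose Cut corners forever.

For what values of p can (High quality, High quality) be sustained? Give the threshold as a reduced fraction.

4/7

Expected cooperation value is 49 + p·49 + p²·49 + … = 49/(1−p); deviation gives 69 + p·34/(1−p).
49 ≥ 69(1−p) + 34p ⇒ 35p ≥ 20 ⇒ p ≥ 20/35 = 4/7.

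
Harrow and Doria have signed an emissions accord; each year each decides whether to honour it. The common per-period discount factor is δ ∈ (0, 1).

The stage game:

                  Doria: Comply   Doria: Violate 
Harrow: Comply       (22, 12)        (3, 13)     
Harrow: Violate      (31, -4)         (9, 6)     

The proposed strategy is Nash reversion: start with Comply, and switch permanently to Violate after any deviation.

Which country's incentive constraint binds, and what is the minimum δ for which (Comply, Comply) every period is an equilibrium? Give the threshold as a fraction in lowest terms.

For Harrow: deviation gain 31−22 = 9, per-period punishment loss 22−9 = 13. IC gives δ ≥ 9/22.
For Doria: gain 1, loss 6 per period, so δ ≥ 1/7.
The tighter constraint is Harrow's, so cooperation needs δ ≥ 9/22.

Harrow; δ ≥ 9/22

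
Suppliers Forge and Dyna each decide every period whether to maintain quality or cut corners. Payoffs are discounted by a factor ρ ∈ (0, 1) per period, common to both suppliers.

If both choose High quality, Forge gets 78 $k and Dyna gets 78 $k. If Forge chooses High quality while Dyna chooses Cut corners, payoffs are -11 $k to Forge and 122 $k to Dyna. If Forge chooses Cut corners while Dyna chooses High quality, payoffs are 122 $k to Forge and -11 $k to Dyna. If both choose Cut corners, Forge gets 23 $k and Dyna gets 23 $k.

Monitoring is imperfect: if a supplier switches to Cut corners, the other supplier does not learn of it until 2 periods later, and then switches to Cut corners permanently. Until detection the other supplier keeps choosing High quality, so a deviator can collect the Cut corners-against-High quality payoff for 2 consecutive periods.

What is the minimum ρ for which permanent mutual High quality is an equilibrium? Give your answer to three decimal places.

0.667

The best deviation is to choose Cut corners for all 2 undetected periods, earning 122 each, then 23 forever once detected.
Deviation value: 122(1−ρ^2)/(1−ρ) + 23ρ^2/(1−ρ); cooperation value: 78/(1−ρ).
IC: 78 ≥ 122(1−ρ^2) + 23ρ^2 = 122 − 99ρ^2.
So ρ^2 ≥ 44/99 = 4/9, giving ρ ≥ (4/9)^(1/2) ≈ 0.667.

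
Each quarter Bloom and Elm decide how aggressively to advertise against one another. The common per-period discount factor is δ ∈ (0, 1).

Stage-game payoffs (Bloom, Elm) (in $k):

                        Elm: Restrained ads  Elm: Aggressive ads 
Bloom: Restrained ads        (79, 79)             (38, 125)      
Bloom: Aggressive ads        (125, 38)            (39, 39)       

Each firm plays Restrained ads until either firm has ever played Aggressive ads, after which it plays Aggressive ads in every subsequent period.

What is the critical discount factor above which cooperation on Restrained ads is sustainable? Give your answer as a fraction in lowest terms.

23/43

Cooperation forever yields 79 each period: 79/(1−δ).
Deviating yields 125 once, then 39 forever: 125 + 39δ/(1−δ).
No profitable deviation requires 79/(1−δ) ≥ 125 + 39δ/(1−δ).
Multiplying by (1−δ): 79 ≥ 125(1−δ) + 39δ = 125 − 86δ.
So 86δ ≥ 46, i.e. δ ≥ 46/86 = 23/43.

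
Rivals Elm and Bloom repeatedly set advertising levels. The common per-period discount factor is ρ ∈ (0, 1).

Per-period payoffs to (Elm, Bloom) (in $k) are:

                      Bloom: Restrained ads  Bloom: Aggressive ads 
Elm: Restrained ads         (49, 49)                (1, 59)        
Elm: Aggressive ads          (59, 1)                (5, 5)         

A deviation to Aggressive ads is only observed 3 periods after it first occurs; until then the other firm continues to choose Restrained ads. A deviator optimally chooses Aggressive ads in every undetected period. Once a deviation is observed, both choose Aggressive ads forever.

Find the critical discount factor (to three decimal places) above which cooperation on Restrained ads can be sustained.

0.570

Deviating for the 3 undetected periods gains 59−49 = 10 per period over cooperation, then loses 49−5 = 44 per period forever once punishment starts.
Gain: 10(1 + ρ + … + ρ^2); loss: 44·ρ^3/(1−ρ).
No profitable deviation ⇔ 10(1−ρ^3) ≤ 44·ρ^3, i.e. ρ^3 ≥ 10/(10+44) = 5/27.
Hence ρ ≥ (5/27)^(1/3) ≈ 0.570.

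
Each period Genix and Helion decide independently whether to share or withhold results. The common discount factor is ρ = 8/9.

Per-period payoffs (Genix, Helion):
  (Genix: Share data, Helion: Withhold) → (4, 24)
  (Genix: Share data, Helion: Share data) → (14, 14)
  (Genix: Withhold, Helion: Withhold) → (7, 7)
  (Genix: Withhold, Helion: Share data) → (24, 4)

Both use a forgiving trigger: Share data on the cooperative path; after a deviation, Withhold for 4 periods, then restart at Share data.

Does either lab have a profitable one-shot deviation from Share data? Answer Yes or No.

A one-shot deviation gives 24 now, then 7 for 4 periods, then back to 14.
Gain from deviating: (24−14) today; loss: (14−7) in each of the next 4 periods.
No-deviation condition: (14−7)(ρ+…+ρ^4) ≥ 24−14, i.e. ρ+…+ρ^4 ≥ 10/7.
At ρ = 8/9: ρ+…+ρ^4 = 3.0056 ≥ 1.4286.
So cooperation is sustainable.

No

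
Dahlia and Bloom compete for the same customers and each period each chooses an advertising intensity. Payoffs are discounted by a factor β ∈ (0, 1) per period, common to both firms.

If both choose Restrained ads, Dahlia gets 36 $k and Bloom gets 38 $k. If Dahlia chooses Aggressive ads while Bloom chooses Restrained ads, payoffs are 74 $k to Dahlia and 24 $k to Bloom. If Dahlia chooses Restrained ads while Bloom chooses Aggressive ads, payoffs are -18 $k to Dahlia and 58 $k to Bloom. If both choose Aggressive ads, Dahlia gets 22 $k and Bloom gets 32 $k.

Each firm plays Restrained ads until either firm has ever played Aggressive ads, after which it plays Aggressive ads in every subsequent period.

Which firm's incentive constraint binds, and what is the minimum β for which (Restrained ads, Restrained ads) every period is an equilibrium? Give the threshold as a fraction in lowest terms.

Bloom; β ≥ 10/13

Dahlia's threshold: (74−36)/(74−22) = 19/26.
Bloom's threshold: (58−38)/(58−32) = 10/13.
19/26 < 10/13, so Bloom binds and β* = 10/13.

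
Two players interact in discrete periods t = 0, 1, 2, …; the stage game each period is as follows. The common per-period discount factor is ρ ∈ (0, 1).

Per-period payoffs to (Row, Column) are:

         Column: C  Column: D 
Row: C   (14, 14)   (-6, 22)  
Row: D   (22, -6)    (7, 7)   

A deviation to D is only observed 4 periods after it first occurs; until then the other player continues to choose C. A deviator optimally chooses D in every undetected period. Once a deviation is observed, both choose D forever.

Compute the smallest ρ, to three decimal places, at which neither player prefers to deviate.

0.855

A deviator earns 22 for 4 periods, then 7 forever; cooperating earns 14 forever. Multiplying the IC by (1−ρ):
14 ≥ 22(1−ρ^4) + 7ρ^4, so 15·ρ^4 ≥ 8 and ρ^4 ≥ 8/15.
ρ ≥ (8/15)^(1/4) ≈ 0.855.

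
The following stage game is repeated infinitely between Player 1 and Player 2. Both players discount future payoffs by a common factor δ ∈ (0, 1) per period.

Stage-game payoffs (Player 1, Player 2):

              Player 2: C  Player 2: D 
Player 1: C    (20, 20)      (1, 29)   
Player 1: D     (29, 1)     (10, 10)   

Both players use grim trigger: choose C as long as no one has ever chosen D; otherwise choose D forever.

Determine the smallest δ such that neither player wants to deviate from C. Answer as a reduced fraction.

Cooperation forever yields 20 each period: 20/(1−δ).
Deviating yields 29 once, then 10 forever: 29 + 10δ/(1−δ).
No profitable deviation requires 20/(1−δ) ≥ 29 + 10δ/(1−δ).
Multiplying by (1−δ): 20 ≥ 29(1−δ) + 10δ = 29 − 19δ.
So 19δ ≥ 9, i.e. δ ≥ 9/19.

9/19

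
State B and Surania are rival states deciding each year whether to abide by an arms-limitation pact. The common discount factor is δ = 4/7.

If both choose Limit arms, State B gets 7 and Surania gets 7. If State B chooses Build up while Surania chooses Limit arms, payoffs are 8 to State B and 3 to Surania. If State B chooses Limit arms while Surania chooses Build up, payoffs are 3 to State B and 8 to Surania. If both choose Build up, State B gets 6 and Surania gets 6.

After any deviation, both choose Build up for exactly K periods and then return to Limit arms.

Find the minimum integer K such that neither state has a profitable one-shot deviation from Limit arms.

Need Σ_{k=1}^{K} δ^k ≥ (8−7)/(7−6) = 1.0000 at δ = 4/7.
At K = 2 the sum is 0.8980 < 1.0000; at K = 3 it is 1.0845 ≥ 1.0000.
So the minimum punishment length is K = 3.

3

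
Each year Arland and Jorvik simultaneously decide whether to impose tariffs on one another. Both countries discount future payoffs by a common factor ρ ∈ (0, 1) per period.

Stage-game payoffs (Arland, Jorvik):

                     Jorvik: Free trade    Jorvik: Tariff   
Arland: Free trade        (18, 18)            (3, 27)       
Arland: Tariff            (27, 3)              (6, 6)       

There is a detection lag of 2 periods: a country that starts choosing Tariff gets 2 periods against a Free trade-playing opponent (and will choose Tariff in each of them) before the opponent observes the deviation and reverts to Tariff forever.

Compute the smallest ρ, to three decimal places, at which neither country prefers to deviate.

0.655

The best deviation is to choose Tariff for all 2 undetected periods, earning 27 each, then 6 forever once detected.
Deviation value: 27(1−ρ^2)/(1−ρ) + 6ρ^2/(1−ρ); cooperation value: 18/(1−ρ).
IC: 18 ≥ 27(1−ρ^2) + 6ρ^2 = 27 − 21ρ^2.
So ρ^2 ≥ 9/21 = 3/7, giving ρ ≥ (3/7)^(1/2) ≈ 0.655.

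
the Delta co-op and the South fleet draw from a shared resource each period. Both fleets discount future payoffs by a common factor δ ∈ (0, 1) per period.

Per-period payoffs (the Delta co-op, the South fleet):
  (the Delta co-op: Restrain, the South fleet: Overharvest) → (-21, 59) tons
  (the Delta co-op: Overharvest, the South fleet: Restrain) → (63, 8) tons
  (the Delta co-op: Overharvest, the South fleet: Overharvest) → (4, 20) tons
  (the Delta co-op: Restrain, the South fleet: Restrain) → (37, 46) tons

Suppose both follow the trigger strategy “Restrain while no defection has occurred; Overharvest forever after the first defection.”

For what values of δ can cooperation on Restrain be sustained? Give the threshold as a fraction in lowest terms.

26/59

the Delta co-op's threshold: (63−37)/(63−4) = 26/59.
the South fleet's threshold: (59−46)/(59−20) = 1/3.
26/59 > 1/3, so the Delta co-op binds and δ* = 26/59.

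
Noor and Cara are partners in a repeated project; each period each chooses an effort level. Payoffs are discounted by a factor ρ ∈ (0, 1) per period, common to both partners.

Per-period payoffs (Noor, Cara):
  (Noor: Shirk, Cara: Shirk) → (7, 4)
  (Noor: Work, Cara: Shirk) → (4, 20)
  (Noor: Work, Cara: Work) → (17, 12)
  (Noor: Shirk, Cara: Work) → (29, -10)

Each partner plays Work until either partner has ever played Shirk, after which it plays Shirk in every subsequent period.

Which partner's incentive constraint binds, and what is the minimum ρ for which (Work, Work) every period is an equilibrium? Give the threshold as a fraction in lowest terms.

Noor; ρ ≥ 6/11

Noor: cooperation gives 17 each period; deviation gives 29 once then 7 forever.
  17/(1−ρ) ≥ 29 + 7ρ/(1−ρ) ⇒ ρ ≥ 12/22 = 6/11.
Cara: cooperation gives 12 each period; deviation gives 20 once then 4 forever.
  ρ ≥ 8/16 = 1/2.
Both must hold, so the binding constraint is Noor's: ρ ≥ 6/11.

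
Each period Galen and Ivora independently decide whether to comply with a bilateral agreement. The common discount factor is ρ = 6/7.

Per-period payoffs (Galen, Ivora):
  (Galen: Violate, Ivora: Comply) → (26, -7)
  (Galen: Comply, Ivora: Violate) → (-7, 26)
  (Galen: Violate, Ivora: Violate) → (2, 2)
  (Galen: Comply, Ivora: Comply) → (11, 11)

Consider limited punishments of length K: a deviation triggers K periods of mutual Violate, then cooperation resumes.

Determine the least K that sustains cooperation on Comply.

3

Need Σ_{k=1}^{K} ρ^k ≥ (26−11)/(11−2) = 1.6667 at ρ = 6/7.
At K = 2 the sum is 1.5918 < 1.6667; at K = 3 it is 2.2216 ≥ 1.6667.
So the minimum punishment length is K = 3.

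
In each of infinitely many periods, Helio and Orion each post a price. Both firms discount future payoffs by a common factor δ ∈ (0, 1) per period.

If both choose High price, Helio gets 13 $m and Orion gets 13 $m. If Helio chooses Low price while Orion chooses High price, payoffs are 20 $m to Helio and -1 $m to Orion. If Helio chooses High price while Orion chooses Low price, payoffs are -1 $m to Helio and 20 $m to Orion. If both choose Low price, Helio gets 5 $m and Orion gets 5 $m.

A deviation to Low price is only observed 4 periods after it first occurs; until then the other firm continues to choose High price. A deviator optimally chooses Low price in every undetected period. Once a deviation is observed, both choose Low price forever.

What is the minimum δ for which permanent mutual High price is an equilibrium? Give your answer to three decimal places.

The best deviation is to choose Low price for all 4 undetected periods, earning 20 each, then 5 forever once detected.
Deviation value: 20(1−δ^4)/(1−δ) + 5δ^4/(1−δ); cooperation value: 13/(1−δ).
IC: 13 ≥ 20(1−δ^4) + 5δ^4 = 20 − 15δ^4.
So δ^4 ≥ 7/15, giving δ ≥ (7/15)^(1/4) ≈ 0.827.

0.827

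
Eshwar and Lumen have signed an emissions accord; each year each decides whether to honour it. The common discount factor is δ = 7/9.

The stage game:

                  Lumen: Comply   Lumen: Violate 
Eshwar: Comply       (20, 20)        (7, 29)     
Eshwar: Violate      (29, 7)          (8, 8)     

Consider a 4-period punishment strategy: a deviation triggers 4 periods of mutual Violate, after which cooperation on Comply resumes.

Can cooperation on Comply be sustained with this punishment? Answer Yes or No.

Comparing payoff streams over the 5 periods until play realigns: cooperate → 20(1+δ+…+δ^4); deviate → 29 + 8(δ+…+δ^4).
Cooperation is sustained iff (20−8)(δ+…+δ^4) ≥ 29−20.
δ+…+δ^4 = 7/9·(1−(7/9)^4)/(1−7/9) = 2.2192, and (29−20)/(20−8) = 0.7500.
2.2192 ≥ 0.7500, so cooperation is sustainable.

Yes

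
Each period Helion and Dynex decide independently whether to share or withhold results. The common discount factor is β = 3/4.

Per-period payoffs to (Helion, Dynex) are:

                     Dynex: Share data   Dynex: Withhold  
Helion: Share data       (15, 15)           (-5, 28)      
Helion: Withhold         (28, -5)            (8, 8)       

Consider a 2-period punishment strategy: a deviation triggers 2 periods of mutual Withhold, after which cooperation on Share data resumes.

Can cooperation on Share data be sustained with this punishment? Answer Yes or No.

No

IC: β+…+β^2 ≥ (28−15)/(15−8) = 13/7.
At β = 3/4: partial sum = 1.3125 < 1.8571. Cooperation not sustainable.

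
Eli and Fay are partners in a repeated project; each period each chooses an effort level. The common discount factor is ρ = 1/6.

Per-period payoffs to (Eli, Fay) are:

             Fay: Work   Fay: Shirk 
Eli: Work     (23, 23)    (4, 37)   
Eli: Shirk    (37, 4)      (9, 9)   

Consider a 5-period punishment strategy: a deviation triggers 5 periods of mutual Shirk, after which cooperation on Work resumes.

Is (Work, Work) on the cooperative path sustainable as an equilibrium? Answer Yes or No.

A one-shot deviation gives 37 now, then 9 for 5 periods, then back to 23.
Gain from deviating: (37−23) today; loss: (23−9) in each of the next 5 periods.
No-deviation condition: (23−9)(ρ+…+ρ^5) ≥ 37−23, i.e. ρ+…+ρ^5 ≥ 1.
At ρ = 1/6: ρ+…+ρ^5 = 0.2000 < 1.0000.
So cooperation is not sustainable.

No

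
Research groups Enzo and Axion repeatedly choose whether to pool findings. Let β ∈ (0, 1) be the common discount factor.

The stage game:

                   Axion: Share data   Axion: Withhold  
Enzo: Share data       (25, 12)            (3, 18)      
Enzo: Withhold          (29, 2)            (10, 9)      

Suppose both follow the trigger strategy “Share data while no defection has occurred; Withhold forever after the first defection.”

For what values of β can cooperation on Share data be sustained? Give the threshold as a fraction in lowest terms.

2/3

Enzo's threshold: (29−25)/(29−10) = 4/19.
Axion's threshold: (18−12)/(18−9) = 2/3.
4/19 < 2/3, so Axion binds and β* = 2/3.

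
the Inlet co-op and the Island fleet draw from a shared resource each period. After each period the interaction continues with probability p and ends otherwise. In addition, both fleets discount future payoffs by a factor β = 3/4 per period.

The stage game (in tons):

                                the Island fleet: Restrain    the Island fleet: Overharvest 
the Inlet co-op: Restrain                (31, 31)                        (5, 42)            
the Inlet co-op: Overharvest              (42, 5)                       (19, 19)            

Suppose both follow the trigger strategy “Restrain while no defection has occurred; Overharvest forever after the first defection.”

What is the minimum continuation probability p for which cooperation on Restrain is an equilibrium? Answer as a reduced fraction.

44/69

Expected continuation weight on next period's payoff is β·p = 3/4·p, which plays the role of the discount factor.
Cooperation requires 3/4·p ≥ (42−31)/(42−19) = 11/23, hence p ≥ 44/69.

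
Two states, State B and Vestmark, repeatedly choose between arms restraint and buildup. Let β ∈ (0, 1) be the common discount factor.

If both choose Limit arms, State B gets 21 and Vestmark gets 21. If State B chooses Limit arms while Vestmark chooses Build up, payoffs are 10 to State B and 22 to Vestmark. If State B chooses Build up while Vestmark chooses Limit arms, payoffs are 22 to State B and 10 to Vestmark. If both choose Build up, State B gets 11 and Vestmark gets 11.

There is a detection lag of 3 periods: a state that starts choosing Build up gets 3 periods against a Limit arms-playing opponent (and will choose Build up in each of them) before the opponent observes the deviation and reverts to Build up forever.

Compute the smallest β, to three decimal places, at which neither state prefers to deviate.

A deviator earns 22 for 3 periods, then 11 forever; cooperating earns 21 forever. Multiplying the IC by (1−β):
21 ≥ 22(1−β^3) + 11β^3, so 11·β^3 ≥ 1 and β^3 ≥ 1/11.
β ≥ (1/11)^(1/3) ≈ 0.450.

0.450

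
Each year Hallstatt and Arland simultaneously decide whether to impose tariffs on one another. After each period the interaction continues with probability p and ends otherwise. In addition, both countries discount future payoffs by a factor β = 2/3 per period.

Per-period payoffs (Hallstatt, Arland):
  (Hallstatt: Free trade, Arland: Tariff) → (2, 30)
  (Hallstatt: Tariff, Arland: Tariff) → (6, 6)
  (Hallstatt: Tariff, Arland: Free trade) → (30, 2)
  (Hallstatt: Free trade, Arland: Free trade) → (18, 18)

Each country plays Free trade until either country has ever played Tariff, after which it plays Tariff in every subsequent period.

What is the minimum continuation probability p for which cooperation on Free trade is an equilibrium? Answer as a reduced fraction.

3/4

Expected continuation weight on next period's payoff is β·p = 2/3·p, which plays the role of the discount factor.
Cooperation requires 2/3·p ≥ (30−18)/(30−6) = 1/2, hence p ≥ 3/4.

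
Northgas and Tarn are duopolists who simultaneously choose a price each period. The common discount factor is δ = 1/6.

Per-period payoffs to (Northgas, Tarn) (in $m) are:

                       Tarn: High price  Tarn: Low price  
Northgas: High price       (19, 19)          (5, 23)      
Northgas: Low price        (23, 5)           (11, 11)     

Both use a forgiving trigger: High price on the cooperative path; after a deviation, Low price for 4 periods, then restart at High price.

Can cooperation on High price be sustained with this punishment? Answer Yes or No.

Comparing payoff streams over the 5 periods until play realigns: cooperate → 19(1+δ+…+δ^4); deviate → 23 + 11(δ+…+δ^4).
Cooperation is sustained iff (19−11)(δ+…+δ^4) ≥ 23−19.
δ+…+δ^4 = 1/6·(1−(1/6)^4)/(1−1/6) = 0.1998, and (23−19)/(19−11) = 0.5000.
0.1998 < 0.5000, so cooperation is not sustainable.

No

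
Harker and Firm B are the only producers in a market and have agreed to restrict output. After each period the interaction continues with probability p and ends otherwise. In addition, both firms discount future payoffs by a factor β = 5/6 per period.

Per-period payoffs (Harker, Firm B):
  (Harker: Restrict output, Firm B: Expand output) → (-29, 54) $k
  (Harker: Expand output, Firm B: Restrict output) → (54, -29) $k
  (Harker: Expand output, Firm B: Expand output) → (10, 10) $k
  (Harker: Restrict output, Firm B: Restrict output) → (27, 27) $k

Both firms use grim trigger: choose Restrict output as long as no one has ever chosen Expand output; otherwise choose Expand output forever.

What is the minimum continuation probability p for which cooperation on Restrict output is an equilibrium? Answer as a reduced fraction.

Expected continuation weight on next period's payoff is β·p = 5/6·p, which plays the role of the discount factor.
Cooperation requires 5/6·p ≥ (54−27)/(54−10) = 27/44, hence p ≥ 81/110.

81/110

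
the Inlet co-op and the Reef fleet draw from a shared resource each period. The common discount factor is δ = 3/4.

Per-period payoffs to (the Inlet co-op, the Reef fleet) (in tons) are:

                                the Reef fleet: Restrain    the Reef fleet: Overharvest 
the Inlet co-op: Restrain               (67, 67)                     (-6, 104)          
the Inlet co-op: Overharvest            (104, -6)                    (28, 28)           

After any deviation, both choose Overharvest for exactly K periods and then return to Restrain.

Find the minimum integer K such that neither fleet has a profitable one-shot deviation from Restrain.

No profitable deviation requires (67−28)(δ+…+δ^K) ≥ 104−67, i.e. δ+…+δ^K ≥ 37/39 ≈ 0.9487.
With δ = 3/4, the partial sums are K=1: 0.7500, K=2: 1.3125.
K = 2 is the first length at which the sum reaches 0.9487.

2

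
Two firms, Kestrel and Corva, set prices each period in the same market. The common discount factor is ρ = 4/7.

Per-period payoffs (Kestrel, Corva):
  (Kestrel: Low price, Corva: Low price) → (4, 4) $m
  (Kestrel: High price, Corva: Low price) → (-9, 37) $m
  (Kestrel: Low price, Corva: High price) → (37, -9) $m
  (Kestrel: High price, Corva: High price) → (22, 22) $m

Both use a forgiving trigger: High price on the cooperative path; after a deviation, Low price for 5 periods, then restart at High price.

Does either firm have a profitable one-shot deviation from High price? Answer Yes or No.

No

A one-shot deviation gives 37 now, then 4 for 5 periods, then back to 22.
Gain from deviating: (37−22) today; loss: (22−4) in each of the next 5 periods.
No-deviation condition: (22−4)(ρ+…+ρ^5) ≥ 37−22, i.e. ρ+…+ρ^5 ≥ 5/6.
At ρ = 4/7: ρ+…+ρ^5 = 1.2521 ≥ 0.8333.
So cooperation is sustainable.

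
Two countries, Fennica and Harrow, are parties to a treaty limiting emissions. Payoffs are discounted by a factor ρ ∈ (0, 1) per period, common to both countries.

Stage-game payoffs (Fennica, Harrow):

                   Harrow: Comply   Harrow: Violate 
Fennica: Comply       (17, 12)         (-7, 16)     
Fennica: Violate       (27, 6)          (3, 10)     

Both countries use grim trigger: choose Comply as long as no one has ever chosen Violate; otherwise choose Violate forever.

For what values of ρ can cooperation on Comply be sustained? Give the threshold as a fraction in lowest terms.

Fennica: cooperation gives 17 each period; deviation gives 27 once then 3 forever.
  17/(1−ρ) ≥ 27 + 3ρ/(1−ρ) ⇒ ρ ≥ 10/24 = 5/12.
Harrow: cooperation gives 12 each period; deviation gives 16 once then 10 forever.
  ρ ≥ 4/6 = 2/3.
Both must hold, so the binding constraint is Harrow's: ρ ≥ 2/3.

2/3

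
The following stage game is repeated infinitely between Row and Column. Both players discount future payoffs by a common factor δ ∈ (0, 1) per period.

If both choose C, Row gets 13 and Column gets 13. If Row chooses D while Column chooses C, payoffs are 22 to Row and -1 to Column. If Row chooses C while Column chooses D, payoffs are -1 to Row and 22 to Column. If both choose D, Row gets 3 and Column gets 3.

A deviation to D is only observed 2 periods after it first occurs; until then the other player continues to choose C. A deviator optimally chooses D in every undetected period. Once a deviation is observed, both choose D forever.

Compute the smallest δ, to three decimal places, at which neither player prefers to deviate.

0.688

A deviator earns 22 for 2 periods, then 3 forever; cooperating earns 13 forever. Multiplying the IC by (1−δ):
13 ≥ 22(1−δ^2) + 3δ^2, so 19·δ^2 ≥ 9 and δ^2 ≥ 9/19.
δ ≥ (9/19)^(1/2) ≈ 0.688.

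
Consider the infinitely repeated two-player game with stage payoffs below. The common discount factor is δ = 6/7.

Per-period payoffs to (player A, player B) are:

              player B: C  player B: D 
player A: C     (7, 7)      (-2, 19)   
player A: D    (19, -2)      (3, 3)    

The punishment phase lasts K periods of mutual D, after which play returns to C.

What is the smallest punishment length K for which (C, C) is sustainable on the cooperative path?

Need Σ_{k=1}^{K} δ^k ≥ (19−7)/(7−3) = 3.0000 at δ = 6/7.
At K = 4 the sum is 2.7613 < 3.0000; at K = 5 it is 3.2240 ≥ 3.0000.
So the minimum punishment length is K = 5.

5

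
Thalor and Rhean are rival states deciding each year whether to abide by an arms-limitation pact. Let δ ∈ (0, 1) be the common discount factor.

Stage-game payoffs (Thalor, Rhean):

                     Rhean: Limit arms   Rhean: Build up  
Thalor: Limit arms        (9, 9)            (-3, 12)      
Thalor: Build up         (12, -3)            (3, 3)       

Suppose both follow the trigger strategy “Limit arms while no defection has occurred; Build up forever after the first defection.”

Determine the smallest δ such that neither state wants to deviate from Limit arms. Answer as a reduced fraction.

1/3

9/(1−δ) ≥ 12 + 3δ/(1−δ)
9 ≥ 12 − 9δ
δ ≥ 3/9 = 1/3.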